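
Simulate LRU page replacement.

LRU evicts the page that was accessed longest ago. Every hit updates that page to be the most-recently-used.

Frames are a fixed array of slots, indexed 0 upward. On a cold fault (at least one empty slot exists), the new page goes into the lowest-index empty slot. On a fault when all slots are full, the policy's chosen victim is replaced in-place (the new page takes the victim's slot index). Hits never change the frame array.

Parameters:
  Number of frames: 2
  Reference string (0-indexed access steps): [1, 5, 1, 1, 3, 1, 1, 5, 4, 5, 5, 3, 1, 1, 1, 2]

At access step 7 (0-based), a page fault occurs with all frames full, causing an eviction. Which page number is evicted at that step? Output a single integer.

Answer: 3

Derivation:
Step 0: ref 1 -> FAULT, frames=[1,-]
Step 1: ref 5 -> FAULT, frames=[1,5]
Step 2: ref 1 -> HIT, frames=[1,5]
Step 3: ref 1 -> HIT, frames=[1,5]
Step 4: ref 3 -> FAULT, evict 5, frames=[1,3]
Step 5: ref 1 -> HIT, frames=[1,3]
Step 6: ref 1 -> HIT, frames=[1,3]
Step 7: ref 5 -> FAULT, evict 3, frames=[1,5]
At step 7: evicted page 3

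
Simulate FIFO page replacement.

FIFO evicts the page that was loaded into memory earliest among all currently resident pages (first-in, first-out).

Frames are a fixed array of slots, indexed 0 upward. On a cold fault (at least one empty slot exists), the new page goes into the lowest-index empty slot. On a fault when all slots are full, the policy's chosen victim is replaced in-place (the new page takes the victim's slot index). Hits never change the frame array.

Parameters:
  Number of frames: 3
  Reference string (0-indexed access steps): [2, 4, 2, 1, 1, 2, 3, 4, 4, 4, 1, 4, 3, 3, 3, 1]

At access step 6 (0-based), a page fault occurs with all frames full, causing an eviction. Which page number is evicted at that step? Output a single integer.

Answer: 2

Derivation:
Step 0: ref 2 -> FAULT, frames=[2,-,-]
Step 1: ref 4 -> FAULT, frames=[2,4,-]
Step 2: ref 2 -> HIT, frames=[2,4,-]
Step 3: ref 1 -> FAULT, frames=[2,4,1]
Step 4: ref 1 -> HIT, frames=[2,4,1]
Step 5: ref 2 -> HIT, frames=[2,4,1]
Step 6: ref 3 -> FAULT, evict 2, frames=[3,4,1]
At step 6: evicted page 2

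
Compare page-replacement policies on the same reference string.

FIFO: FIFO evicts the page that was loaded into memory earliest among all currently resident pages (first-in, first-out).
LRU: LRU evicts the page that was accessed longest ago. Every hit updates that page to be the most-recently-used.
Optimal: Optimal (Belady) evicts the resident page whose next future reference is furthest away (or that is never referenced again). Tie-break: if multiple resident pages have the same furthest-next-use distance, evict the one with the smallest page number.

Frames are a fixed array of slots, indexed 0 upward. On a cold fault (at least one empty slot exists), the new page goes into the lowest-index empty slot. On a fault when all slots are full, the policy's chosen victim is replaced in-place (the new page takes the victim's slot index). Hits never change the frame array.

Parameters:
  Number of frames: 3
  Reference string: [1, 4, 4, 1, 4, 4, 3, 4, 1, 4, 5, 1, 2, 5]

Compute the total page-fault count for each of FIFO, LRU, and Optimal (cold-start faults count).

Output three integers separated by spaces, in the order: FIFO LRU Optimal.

--- FIFO ---
  step 0: ref 1 -> FAULT, frames=[1,-,-] (faults so far: 1)
  step 1: ref 4 -> FAULT, frames=[1,4,-] (faults so far: 2)
  step 2: ref 4 -> HIT, frames=[1,4,-] (faults so far: 2)
  step 3: ref 1 -> HIT, frames=[1,4,-] (faults so far: 2)
  step 4: ref 4 -> HIT, frames=[1,4,-] (faults so far: 2)
  step 5: ref 4 -> HIT, frames=[1,4,-] (faults so far: 2)
  step 6: ref 3 -> FAULT, frames=[1,4,3] (faults so far: 3)
  step 7: ref 4 -> HIT, frames=[1,4,3] (faults so far: 3)
  step 8: ref 1 -> HIT, frames=[1,4,3] (faults so far: 3)
  step 9: ref 4 -> HIT, frames=[1,4,3] (faults so far: 3)
  step 10: ref 5 -> FAULT, evict 1, frames=[5,4,3] (faults so far: 4)
  step 11: ref 1 -> FAULT, evict 4, frames=[5,1,3] (faults so far: 5)
  step 12: ref 2 -> FAULT, evict 3, frames=[5,1,2] (faults so far: 6)
  step 13: ref 5 -> HIT, frames=[5,1,2] (faults so far: 6)
  FIFO total faults: 6
--- LRU ---
  step 0: ref 1 -> FAULT, frames=[1,-,-] (faults so far: 1)
  step 1: ref 4 -> FAULT, frames=[1,4,-] (faults so far: 2)
  step 2: ref 4 -> HIT, frames=[1,4,-] (faults so far: 2)
  step 3: ref 1 -> HIT, frames=[1,4,-] (faults so far: 2)
  step 4: ref 4 -> HIT, frames=[1,4,-] (faults so far: 2)
  step 5: ref 4 -> HIT, frames=[1,4,-] (faults so far: 2)
  step 6: ref 3 -> FAULT, frames=[1,4,3] (faults so far: 3)
  step 7: ref 4 -> HIT, frames=[1,4,3] (faults so far: 3)
  step 8: ref 1 -> HIT, frames=[1,4,3] (faults so far: 3)
  step 9: ref 4 -> HIT, frames=[1,4,3] (faults so far: 3)
  step 10: ref 5 -> FAULT, evict 3, frames=[1,4,5] (faults so far: 4)
  step 11: ref 1 -> HIT, frames=[1,4,5] (faults so far: 4)
  step 12: ref 2 -> FAULT, evict 4, frames=[1,2,5] (faults so far: 5)
  step 13: ref 5 -> HIT, frames=[1,2,5] (faults so far: 5)
  LRU total faults: 5
--- Optimal ---
  step 0: ref 1 -> FAULT, frames=[1,-,-] (faults so far: 1)
  step 1: ref 4 -> FAULT, frames=[1,4,-] (faults so far: 2)
  step 2: ref 4 -> HIT, frames=[1,4,-] (faults so far: 2)
  step 3: ref 1 -> HIT, frames=[1,4,-] (faults so far: 2)
  step 4: ref 4 -> HIT, frames=[1,4,-] (faults so far: 2)
  step 5: ref 4 -> HIT, frames=[1,4,-] (faults so far: 2)
  step 6: ref 3 -> FAULT, frames=[1,4,3] (faults so far: 3)
  step 7: ref 4 -> HIT, frames=[1,4,3] (faults so far: 3)
  step 8: ref 1 -> HIT, frames=[1,4,3] (faults so far: 3)
  step 9: ref 4 -> HIT, frames=[1,4,3] (faults so far: 3)
  step 10: ref 5 -> FAULT, evict 3, frames=[1,4,5] (faults so far: 4)
  step 11: ref 1 -> HIT, frames=[1,4,5] (faults so far: 4)
  step 12: ref 2 -> FAULT, evict 1, frames=[2,4,5] (faults so far: 5)
  step 13: ref 5 -> HIT, frames=[2,4,5] (faults so far: 5)
  Optimal total faults: 5

Answer: 6 5 5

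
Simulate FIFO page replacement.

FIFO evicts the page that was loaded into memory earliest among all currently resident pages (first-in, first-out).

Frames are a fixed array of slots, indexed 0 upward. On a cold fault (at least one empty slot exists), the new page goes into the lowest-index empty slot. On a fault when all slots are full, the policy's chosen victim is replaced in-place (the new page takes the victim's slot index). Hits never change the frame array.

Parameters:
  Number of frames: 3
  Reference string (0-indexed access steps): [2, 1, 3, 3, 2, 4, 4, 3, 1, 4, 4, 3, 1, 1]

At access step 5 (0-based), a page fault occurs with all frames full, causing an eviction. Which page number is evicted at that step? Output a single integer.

Step 0: ref 2 -> FAULT, frames=[2,-,-]
Step 1: ref 1 -> FAULT, frames=[2,1,-]
Step 2: ref 3 -> FAULT, frames=[2,1,3]
Step 3: ref 3 -> HIT, frames=[2,1,3]
Step 4: ref 2 -> HIT, frames=[2,1,3]
Step 5: ref 4 -> FAULT, evict 2, frames=[4,1,3]
At step 5: evicted page 2

Answer: 2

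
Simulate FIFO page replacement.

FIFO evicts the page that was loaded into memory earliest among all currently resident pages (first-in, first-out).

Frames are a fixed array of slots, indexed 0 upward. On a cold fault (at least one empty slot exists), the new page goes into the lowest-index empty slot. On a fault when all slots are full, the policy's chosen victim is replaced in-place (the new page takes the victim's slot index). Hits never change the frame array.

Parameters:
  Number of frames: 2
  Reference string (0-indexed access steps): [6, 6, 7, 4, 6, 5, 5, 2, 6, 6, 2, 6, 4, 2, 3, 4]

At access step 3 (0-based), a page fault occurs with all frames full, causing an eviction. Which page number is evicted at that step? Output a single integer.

Answer: 6

Derivation:
Step 0: ref 6 -> FAULT, frames=[6,-]
Step 1: ref 6 -> HIT, frames=[6,-]
Step 2: ref 7 -> FAULT, frames=[6,7]
Step 3: ref 4 -> FAULT, evict 6, frames=[4,7]
At step 3: evicted page 6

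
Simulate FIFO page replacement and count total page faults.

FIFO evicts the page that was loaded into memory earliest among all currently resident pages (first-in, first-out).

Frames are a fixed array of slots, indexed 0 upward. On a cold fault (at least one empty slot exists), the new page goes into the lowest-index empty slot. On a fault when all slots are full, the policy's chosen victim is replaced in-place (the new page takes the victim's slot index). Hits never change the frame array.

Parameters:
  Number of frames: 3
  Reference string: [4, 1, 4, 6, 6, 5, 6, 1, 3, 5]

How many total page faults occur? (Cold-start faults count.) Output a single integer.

Step 0: ref 4 → FAULT, frames=[4,-,-]
Step 1: ref 1 → FAULT, frames=[4,1,-]
Step 2: ref 4 → HIT, frames=[4,1,-]
Step 3: ref 6 → FAULT, frames=[4,1,6]
Step 4: ref 6 → HIT, frames=[4,1,6]
Step 5: ref 5 → FAULT (evict 4), frames=[5,1,6]
Step 6: ref 6 → HIT, frames=[5,1,6]
Step 7: ref 1 → HIT, frames=[5,1,6]
Step 8: ref 3 → FAULT (evict 1), frames=[5,3,6]
Step 9: ref 5 → HIT, frames=[5,3,6]
Total faults: 5

Answer: 5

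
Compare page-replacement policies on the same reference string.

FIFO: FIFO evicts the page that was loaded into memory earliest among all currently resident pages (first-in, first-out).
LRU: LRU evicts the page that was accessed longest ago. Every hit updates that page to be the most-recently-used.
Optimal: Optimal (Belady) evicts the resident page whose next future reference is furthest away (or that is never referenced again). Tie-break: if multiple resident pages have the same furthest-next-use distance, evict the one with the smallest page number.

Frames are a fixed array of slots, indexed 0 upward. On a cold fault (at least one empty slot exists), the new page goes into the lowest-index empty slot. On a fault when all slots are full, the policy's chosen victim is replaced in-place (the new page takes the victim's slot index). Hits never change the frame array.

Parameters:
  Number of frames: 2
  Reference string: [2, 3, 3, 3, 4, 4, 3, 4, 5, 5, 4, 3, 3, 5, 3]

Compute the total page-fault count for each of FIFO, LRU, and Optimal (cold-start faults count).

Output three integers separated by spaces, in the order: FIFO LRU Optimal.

Answer: 5 6 5

Derivation:
--- FIFO ---
  step 0: ref 2 -> FAULT, frames=[2,-] (faults so far: 1)
  step 1: ref 3 -> FAULT, frames=[2,3] (faults so far: 2)
  step 2: ref 3 -> HIT, frames=[2,3] (faults so far: 2)
  step 3: ref 3 -> HIT, frames=[2,3] (faults so far: 2)
  step 4: ref 4 -> FAULT, evict 2, frames=[4,3] (faults so far: 3)
  step 5: ref 4 -> HIT, frames=[4,3] (faults so far: 3)
  step 6: ref 3 -> HIT, frames=[4,3] (faults so far: 3)
  step 7: ref 4 -> HIT, frames=[4,3] (faults so far: 3)
  step 8: ref 5 -> FAULT, evict 3, frames=[4,5] (faults so far: 4)
  step 9: ref 5 -> HIT, frames=[4,5] (faults so far: 4)
  step 10: ref 4 -> HIT, frames=[4,5] (faults so far: 4)
  step 11: ref 3 -> FAULT, evict 4, frames=[3,5] (faults so far: 5)
  step 12: ref 3 -> HIT, frames=[3,5] (faults so far: 5)
  step 13: ref 5 -> HIT, frames=[3,5] (faults so far: 5)
  step 14: ref 3 -> HIT, frames=[3,5] (faults so far: 5)
  FIFO total faults: 5
--- LRU ---
  step 0: ref 2 -> FAULT, frames=[2,-] (faults so far: 1)
  step 1: ref 3 -> FAULT, frames=[2,3] (faults so far: 2)
  step 2: ref 3 -> HIT, frames=[2,3] (faults so far: 2)
  step 3: ref 3 -> HIT, frames=[2,3] (faults so far: 2)
  step 4: ref 4 -> FAULT, evict 2, frames=[4,3] (faults so far: 3)
  step 5: ref 4 -> HIT, frames=[4,3] (faults so far: 3)
  step 6: ref 3 -> HIT, frames=[4,3] (faults so far: 3)
  step 7: ref 4 -> HIT, frames=[4,3] (faults so far: 3)
  step 8: ref 5 -> FAULT, evict 3, frames=[4,5] (faults so far: 4)
  step 9: ref 5 -> HIT, frames=[4,5] (faults so far: 4)
  step 10: ref 4 -> HIT, frames=[4,5] (faults so far: 4)
  step 11: ref 3 -> FAULT, evict 5, frames=[4,3] (faults so far: 5)
  step 12: ref 3 -> HIT, frames=[4,3] (faults so far: 5)
  step 13: ref 5 -> FAULT, evict 4, frames=[5,3] (faults so far: 6)
  step 14: ref 3 -> HIT, frames=[5,3] (faults so far: 6)
  LRU total faults: 6
--- Optimal ---
  step 0: ref 2 -> FAULT, frames=[2,-] (faults so far: 1)
  step 1: ref 3 -> FAULT, frames=[2,3] (faults so far: 2)
  step 2: ref 3 -> HIT, frames=[2,3] (faults so far: 2)
  step 3: ref 3 -> HIT, frames=[2,3] (faults so far: 2)
  step 4: ref 4 -> FAULT, evict 2, frames=[4,3] (faults so far: 3)
  step 5: ref 4 -> HIT, frames=[4,3] (faults so far: 3)
  step 6: ref 3 -> HIT, frames=[4,3] (faults so far: 3)
  step 7: ref 4 -> HIT, frames=[4,3] (faults so far: 3)
  step 8: ref 5 -> FAULT, evict 3, frames=[4,5] (faults so far: 4)
  step 9: ref 5 -> HIT, frames=[4,5] (faults so far: 4)
  step 10: ref 4 -> HIT, frames=[4,5] (faults so far: 4)
  step 11: ref 3 -> FAULT, evict 4, frames=[3,5] (faults so far: 5)
  step 12: ref 3 -> HIT, frames=[3,5] (faults so far: 5)
  step 13: ref 5 -> HIT, frames=[3,5] (faults so far: 5)
  step 14: ref 3 -> HIT, frames=[3,5] (faults so far: 5)
  Optimal total faults: 5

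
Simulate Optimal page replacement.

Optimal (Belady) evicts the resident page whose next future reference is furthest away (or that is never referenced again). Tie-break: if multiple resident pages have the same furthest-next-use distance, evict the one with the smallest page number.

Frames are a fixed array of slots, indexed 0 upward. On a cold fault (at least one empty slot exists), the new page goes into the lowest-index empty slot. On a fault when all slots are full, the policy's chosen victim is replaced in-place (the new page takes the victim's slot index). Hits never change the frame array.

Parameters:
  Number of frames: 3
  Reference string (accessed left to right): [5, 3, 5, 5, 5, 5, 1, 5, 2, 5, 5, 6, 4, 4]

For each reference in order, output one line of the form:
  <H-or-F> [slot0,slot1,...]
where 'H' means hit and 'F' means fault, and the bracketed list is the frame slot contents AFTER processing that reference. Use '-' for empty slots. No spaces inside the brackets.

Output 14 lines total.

F [5,-,-]
F [5,3,-]
H [5,3,-]
H [5,3,-]
H [5,3,-]
H [5,3,-]
F [5,3,1]
H [5,3,1]
F [5,3,2]
H [5,3,2]
H [5,3,2]
F [5,3,6]
F [5,4,6]
H [5,4,6]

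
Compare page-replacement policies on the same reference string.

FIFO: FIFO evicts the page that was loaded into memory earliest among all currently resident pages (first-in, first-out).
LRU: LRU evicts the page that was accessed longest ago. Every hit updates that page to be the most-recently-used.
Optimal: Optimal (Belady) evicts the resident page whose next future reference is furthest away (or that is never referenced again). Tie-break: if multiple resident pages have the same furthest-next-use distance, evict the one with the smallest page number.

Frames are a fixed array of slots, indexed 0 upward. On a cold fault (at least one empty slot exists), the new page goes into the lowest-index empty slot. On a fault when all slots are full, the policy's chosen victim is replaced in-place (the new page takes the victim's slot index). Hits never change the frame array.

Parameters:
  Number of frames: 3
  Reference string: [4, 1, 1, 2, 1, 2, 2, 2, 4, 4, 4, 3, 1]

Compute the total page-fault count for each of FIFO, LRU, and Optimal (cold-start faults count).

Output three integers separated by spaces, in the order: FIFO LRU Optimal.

Answer: 4 5 4

Derivation:
--- FIFO ---
  step 0: ref 4 -> FAULT, frames=[4,-,-] (faults so far: 1)
  step 1: ref 1 -> FAULT, frames=[4,1,-] (faults so far: 2)
  step 2: ref 1 -> HIT, frames=[4,1,-] (faults so far: 2)
  step 3: ref 2 -> FAULT, frames=[4,1,2] (faults so far: 3)
  step 4: ref 1 -> HIT, frames=[4,1,2] (faults so far: 3)
  step 5: ref 2 -> HIT, frames=[4,1,2] (faults so far: 3)
  step 6: ref 2 -> HIT, frames=[4,1,2] (faults so far: 3)
  step 7: ref 2 -> HIT, frames=[4,1,2] (faults so far: 3)
  step 8: ref 4 -> HIT, frames=[4,1,2] (faults so far: 3)
  step 9: ref 4 -> HIT, frames=[4,1,2] (faults so far: 3)
  step 10: ref 4 -> HIT, frames=[4,1,2] (faults so far: 3)
  step 11: ref 3 -> FAULT, evict 4, frames=[3,1,2] (faults so far: 4)
  step 12: ref 1 -> HIT, frames=[3,1,2] (faults so far: 4)
  FIFO total faults: 4
--- LRU ---
  step 0: ref 4 -> FAULT, frames=[4,-,-] (faults so far: 1)
  step 1: ref 1 -> FAULT, frames=[4,1,-] (faults so far: 2)
  step 2: ref 1 -> HIT, frames=[4,1,-] (faults so far: 2)
  step 3: ref 2 -> FAULT, frames=[4,1,2] (faults so far: 3)
  step 4: ref 1 -> HIT, frames=[4,1,2] (faults so far: 3)
  step 5: ref 2 -> HIT, frames=[4,1,2] (faults so far: 3)
  step 6: ref 2 -> HIT, frames=[4,1,2] (faults so far: 3)
  step 7: ref 2 -> HIT, frames=[4,1,2] (faults so far: 3)
  step 8: ref 4 -> HIT, frames=[4,1,2] (faults so far: 3)
  step 9: ref 4 -> HIT, frames=[4,1,2] (faults so far: 3)
  step 10: ref 4 -> HIT, frames=[4,1,2] (faults so far: 3)
  step 11: ref 3 -> FAULT, evict 1, frames=[4,3,2] (faults so far: 4)
  step 12: ref 1 -> FAULT, evict 2, frames=[4,3,1] (faults so far: 5)
  LRU total faults: 5
--- Optimal ---
  step 0: ref 4 -> FAULT, frames=[4,-,-] (faults so far: 1)
  step 1: ref 1 -> FAULT, frames=[4,1,-] (faults so far: 2)
  step 2: ref 1 -> HIT, frames=[4,1,-] (faults so far: 2)
  step 3: ref 2 -> FAULT, frames=[4,1,2] (faults so far: 3)
  step 4: ref 1 -> HIT, frames=[4,1,2] (faults so far: 3)
  step 5: ref 2 -> HIT, frames=[4,1,2] (faults so far: 3)
  step 6: ref 2 -> HIT, frames=[4,1,2] (faults so far: 3)
  step 7: ref 2 -> HIT, frames=[4,1,2] (faults so far: 3)
  step 8: ref 4 -> HIT, frames=[4,1,2] (faults so far: 3)
  step 9: ref 4 -> HIT, frames=[4,1,2] (faults so far: 3)
  step 10: ref 4 -> HIT, frames=[4,1,2] (faults so far: 3)
  step 11: ref 3 -> FAULT, evict 2, frames=[4,1,3] (faults so far: 4)
  step 12: ref 1 -> HIT, frames=[4,1,3] (faults so far: 4)
  Optimal total faults: 4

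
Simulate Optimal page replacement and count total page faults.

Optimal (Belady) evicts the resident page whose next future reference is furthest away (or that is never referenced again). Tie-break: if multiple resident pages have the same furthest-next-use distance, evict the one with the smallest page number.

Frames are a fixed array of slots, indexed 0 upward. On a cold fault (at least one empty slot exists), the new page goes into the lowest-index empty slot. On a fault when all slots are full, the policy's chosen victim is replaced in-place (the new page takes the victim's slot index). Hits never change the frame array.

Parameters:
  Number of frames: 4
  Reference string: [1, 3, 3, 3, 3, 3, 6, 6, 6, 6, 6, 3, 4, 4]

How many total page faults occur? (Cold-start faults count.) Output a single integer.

Step 0: ref 1 → FAULT, frames=[1,-,-,-]
Step 1: ref 3 → FAULT, frames=[1,3,-,-]
Step 2: ref 3 → HIT, frames=[1,3,-,-]
Step 3: ref 3 → HIT, frames=[1,3,-,-]
Step 4: ref 3 → HIT, frames=[1,3,-,-]
Step 5: ref 3 → HIT, frames=[1,3,-,-]
Step 6: ref 6 → FAULT, frames=[1,3,6,-]
Step 7: ref 6 → HIT, frames=[1,3,6,-]
Step 8: ref 6 → HIT, frames=[1,3,6,-]
Step 9: ref 6 → HIT, frames=[1,3,6,-]
Step 10: ref 6 → HIT, frames=[1,3,6,-]
Step 11: ref 3 → HIT, frames=[1,3,6,-]
Step 12: ref 4 → FAULT, frames=[1,3,6,4]
Step 13: ref 4 → HIT, frames=[1,3,6,4]
Total faults: 4

Answer: 4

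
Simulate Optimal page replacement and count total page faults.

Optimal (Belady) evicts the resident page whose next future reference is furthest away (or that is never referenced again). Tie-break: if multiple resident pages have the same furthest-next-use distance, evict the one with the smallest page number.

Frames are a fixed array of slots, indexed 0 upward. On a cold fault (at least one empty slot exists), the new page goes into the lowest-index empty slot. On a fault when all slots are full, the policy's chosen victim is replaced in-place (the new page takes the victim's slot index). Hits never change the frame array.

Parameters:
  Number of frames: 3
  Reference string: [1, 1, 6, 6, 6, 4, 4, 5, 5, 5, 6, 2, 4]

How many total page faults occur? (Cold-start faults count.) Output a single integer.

Answer: 5

Derivation:
Step 0: ref 1 → FAULT, frames=[1,-,-]
Step 1: ref 1 → HIT, frames=[1,-,-]
Step 2: ref 6 → FAULT, frames=[1,6,-]
Step 3: ref 6 → HIT, frames=[1,6,-]
Step 4: ref 6 → HIT, frames=[1,6,-]
Step 5: ref 4 → FAULT, frames=[1,6,4]
Step 6: ref 4 → HIT, frames=[1,6,4]
Step 7: ref 5 → FAULT (evict 1), frames=[5,6,4]
Step 8: ref 5 → HIT, frames=[5,6,4]
Step 9: ref 5 → HIT, frames=[5,6,4]
Step 10: ref 6 → HIT, frames=[5,6,4]
Step 11: ref 2 → FAULT (evict 5), frames=[2,6,4]
Step 12: ref 4 → HIT, frames=[2,6,4]
Total faults: 5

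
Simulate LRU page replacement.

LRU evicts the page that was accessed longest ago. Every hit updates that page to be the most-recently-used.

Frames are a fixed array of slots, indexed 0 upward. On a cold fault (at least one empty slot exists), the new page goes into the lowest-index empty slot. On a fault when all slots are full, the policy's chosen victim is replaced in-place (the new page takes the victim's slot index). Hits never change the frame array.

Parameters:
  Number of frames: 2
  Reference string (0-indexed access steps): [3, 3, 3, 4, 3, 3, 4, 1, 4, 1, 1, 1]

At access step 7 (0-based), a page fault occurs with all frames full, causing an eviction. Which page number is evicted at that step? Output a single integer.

Step 0: ref 3 -> FAULT, frames=[3,-]
Step 1: ref 3 -> HIT, frames=[3,-]
Step 2: ref 3 -> HIT, frames=[3,-]
Step 3: ref 4 -> FAULT, frames=[3,4]
Step 4: ref 3 -> HIT, frames=[3,4]
Step 5: ref 3 -> HIT, frames=[3,4]
Step 6: ref 4 -> HIT, frames=[3,4]
Step 7: ref 1 -> FAULT, evict 3, frames=[1,4]
At step 7: evicted page 3

Answer: 3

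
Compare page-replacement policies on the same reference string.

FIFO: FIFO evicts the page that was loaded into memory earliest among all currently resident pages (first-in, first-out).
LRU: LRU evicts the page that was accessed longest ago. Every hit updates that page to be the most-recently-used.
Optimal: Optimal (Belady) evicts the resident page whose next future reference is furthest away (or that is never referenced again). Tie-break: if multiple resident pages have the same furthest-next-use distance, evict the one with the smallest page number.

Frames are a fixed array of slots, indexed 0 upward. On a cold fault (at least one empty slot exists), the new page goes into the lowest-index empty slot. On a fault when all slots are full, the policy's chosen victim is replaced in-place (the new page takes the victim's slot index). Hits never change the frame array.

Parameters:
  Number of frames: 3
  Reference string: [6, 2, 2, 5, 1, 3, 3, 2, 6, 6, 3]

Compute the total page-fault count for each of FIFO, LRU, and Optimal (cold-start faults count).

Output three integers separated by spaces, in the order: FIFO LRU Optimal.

Answer: 7 7 5

Derivation:
--- FIFO ---
  step 0: ref 6 -> FAULT, frames=[6,-,-] (faults so far: 1)
  step 1: ref 2 -> FAULT, frames=[6,2,-] (faults so far: 2)
  step 2: ref 2 -> HIT, frames=[6,2,-] (faults so far: 2)
  step 3: ref 5 -> FAULT, frames=[6,2,5] (faults so far: 3)
  step 4: ref 1 -> FAULT, evict 6, frames=[1,2,5] (faults so far: 4)
  step 5: ref 3 -> FAULT, evict 2, frames=[1,3,5] (faults so far: 5)
  step 6: ref 3 -> HIT, frames=[1,3,5] (faults so far: 5)
  step 7: ref 2 -> FAULT, evict 5, frames=[1,3,2] (faults so far: 6)
  step 8: ref 6 -> FAULT, evict 1, frames=[6,3,2] (faults so far: 7)
  step 9: ref 6 -> HIT, frames=[6,3,2] (faults so far: 7)
  step 10: ref 3 -> HIT, frames=[6,3,2] (faults so far: 7)
  FIFO total faults: 7
--- LRU ---
  step 0: ref 6 -> FAULT, frames=[6,-,-] (faults so far: 1)
  step 1: ref 2 -> FAULT, frames=[6,2,-] (faults so far: 2)
  step 2: ref 2 -> HIT, frames=[6,2,-] (faults so far: 2)
  step 3: ref 5 -> FAULT, frames=[6,2,5] (faults so far: 3)
  step 4: ref 1 -> FAULT, evict 6, frames=[1,2,5] (faults so far: 4)
  step 5: ref 3 -> FAULT, evict 2, frames=[1,3,5] (faults so far: 5)
  step 6: ref 3 -> HIT, frames=[1,3,5] (faults so far: 5)
  step 7: ref 2 -> FAULT, evict 5, frames=[1,3,2] (faults so far: 6)
  step 8: ref 6 -> FAULT, evict 1, frames=[6,3,2] (faults so far: 7)
  step 9: ref 6 -> HIT, frames=[6,3,2] (faults so far: 7)
  step 10: ref 3 -> HIT, frames=[6,3,2] (faults so far: 7)
  LRU total faults: 7
--- Optimal ---
  step 0: ref 6 -> FAULT, frames=[6,-,-] (faults so far: 1)
  step 1: ref 2 -> FAULT, frames=[6,2,-] (faults so far: 2)
  step 2: ref 2 -> HIT, frames=[6,2,-] (faults so far: 2)
  step 3: ref 5 -> FAULT, frames=[6,2,5] (faults so far: 3)
  step 4: ref 1 -> FAULT, evict 5, frames=[6,2,1] (faults so far: 4)
  step 5: ref 3 -> FAULT, evict 1, frames=[6,2,3] (faults so far: 5)
  step 6: ref 3 -> HIT, frames=[6,2,3] (faults so far: 5)
  step 7: ref 2 -> HIT, frames=[6,2,3] (faults so far: 5)
  step 8: ref 6 -> HIT, frames=[6,2,3] (faults so far: 5)
  step 9: ref 6 -> HIT, frames=[6,2,3] (faults so far: 5)
  step 10: ref 3 -> HIT, frames=[6,2,3] (faults so far: 5)
  Optimal total faults: 5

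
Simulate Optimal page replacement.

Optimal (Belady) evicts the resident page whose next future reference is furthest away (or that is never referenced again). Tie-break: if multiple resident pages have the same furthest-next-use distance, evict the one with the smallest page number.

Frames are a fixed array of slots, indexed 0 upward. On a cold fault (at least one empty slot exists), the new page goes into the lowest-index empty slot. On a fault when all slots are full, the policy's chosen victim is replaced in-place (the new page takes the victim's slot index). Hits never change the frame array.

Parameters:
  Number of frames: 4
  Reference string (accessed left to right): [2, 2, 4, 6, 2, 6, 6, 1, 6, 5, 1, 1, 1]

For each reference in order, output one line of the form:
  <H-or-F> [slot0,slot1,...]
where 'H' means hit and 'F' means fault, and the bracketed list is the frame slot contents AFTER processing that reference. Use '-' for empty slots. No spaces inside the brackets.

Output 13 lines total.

F [2,-,-,-]
H [2,-,-,-]
F [2,4,-,-]
F [2,4,6,-]
H [2,4,6,-]
H [2,4,6,-]
H [2,4,6,-]
F [2,4,6,1]
H [2,4,6,1]
F [5,4,6,1]
H [5,4,6,1]
H [5,4,6,1]
H [5,4,6,1]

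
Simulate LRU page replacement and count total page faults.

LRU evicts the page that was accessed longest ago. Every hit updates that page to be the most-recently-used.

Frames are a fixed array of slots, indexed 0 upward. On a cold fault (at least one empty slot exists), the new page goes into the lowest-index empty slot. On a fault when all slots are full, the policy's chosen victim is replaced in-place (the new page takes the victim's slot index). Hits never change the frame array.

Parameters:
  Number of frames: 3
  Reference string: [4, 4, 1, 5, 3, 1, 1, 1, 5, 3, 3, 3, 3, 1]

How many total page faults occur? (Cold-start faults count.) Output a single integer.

Step 0: ref 4 → FAULT, frames=[4,-,-]
Step 1: ref 4 → HIT, frames=[4,-,-]
Step 2: ref 1 → FAULT, frames=[4,1,-]
Step 3: ref 5 → FAULT, frames=[4,1,5]
Step 4: ref 3 → FAULT (evict 4), frames=[3,1,5]
Step 5: ref 1 → HIT, frames=[3,1,5]
Step 6: ref 1 → HIT, frames=[3,1,5]
Step 7: ref 1 → HIT, frames=[3,1,5]
Step 8: ref 5 → HIT, frames=[3,1,5]
Step 9: ref 3 → HIT, frames=[3,1,5]
Step 10: ref 3 → HIT, frames=[3,1,5]
Step 11: ref 3 → HIT, frames=[3,1,5]
Step 12: ref 3 → HIT, frames=[3,1,5]
Step 13: ref 1 → HIT, frames=[3,1,5]
Total faults: 4

Answer: 4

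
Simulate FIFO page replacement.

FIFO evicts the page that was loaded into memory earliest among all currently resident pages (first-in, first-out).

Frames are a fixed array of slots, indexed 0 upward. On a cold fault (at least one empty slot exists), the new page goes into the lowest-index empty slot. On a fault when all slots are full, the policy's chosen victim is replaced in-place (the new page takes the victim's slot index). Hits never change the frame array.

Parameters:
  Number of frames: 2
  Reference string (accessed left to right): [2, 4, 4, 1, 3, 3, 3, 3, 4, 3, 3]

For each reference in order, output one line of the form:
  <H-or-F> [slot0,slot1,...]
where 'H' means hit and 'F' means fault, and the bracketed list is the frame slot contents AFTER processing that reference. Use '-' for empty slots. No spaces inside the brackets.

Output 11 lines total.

F [2,-]
F [2,4]
H [2,4]
F [1,4]
F [1,3]
H [1,3]
H [1,3]
H [1,3]
F [4,3]
H [4,3]
H [4,3]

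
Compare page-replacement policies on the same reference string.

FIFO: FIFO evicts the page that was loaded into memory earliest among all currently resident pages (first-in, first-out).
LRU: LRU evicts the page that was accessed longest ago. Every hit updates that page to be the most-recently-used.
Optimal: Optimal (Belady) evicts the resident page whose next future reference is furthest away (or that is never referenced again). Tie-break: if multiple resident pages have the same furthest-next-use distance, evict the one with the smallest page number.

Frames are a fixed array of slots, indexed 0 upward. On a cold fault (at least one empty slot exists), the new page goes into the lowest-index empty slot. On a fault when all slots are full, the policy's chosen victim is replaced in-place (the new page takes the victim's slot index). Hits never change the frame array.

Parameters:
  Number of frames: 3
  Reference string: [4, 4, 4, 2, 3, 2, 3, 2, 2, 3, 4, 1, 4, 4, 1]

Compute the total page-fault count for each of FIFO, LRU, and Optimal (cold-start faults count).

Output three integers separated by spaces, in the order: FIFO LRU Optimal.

Answer: 5 4 4

Derivation:
--- FIFO ---
  step 0: ref 4 -> FAULT, frames=[4,-,-] (faults so far: 1)
  step 1: ref 4 -> HIT, frames=[4,-,-] (faults so far: 1)
  step 2: ref 4 -> HIT, frames=[4,-,-] (faults so far: 1)
  step 3: ref 2 -> FAULT, frames=[4,2,-] (faults so far: 2)
  step 4: ref 3 -> FAULT, frames=[4,2,3] (faults so far: 3)
  step 5: ref 2 -> HIT, frames=[4,2,3] (faults so far: 3)
  step 6: ref 3 -> HIT, frames=[4,2,3] (faults so far: 3)
  step 7: ref 2 -> HIT, frames=[4,2,3] (faults so far: 3)
  step 8: ref 2 -> HIT, frames=[4,2,3] (faults so far: 3)
  step 9: ref 3 -> HIT, frames=[4,2,3] (faults so far: 3)
  step 10: ref 4 -> HIT, frames=[4,2,3] (faults so far: 3)
  step 11: ref 1 -> FAULT, evict 4, frames=[1,2,3] (faults so far: 4)
  step 12: ref 4 -> FAULT, evict 2, frames=[1,4,3] (faults so far: 5)
  step 13: ref 4 -> HIT, frames=[1,4,3] (faults so far: 5)
  step 14: ref 1 -> HIT, frames=[1,4,3] (faults so far: 5)
  FIFO total faults: 5
--- LRU ---
  step 0: ref 4 -> FAULT, frames=[4,-,-] (faults so far: 1)
  step 1: ref 4 -> HIT, frames=[4,-,-] (faults so far: 1)
  step 2: ref 4 -> HIT, frames=[4,-,-] (faults so far: 1)
  step 3: ref 2 -> FAULT, frames=[4,2,-] (faults so far: 2)
  step 4: ref 3 -> FAULT, frames=[4,2,3] (faults so far: 3)
  step 5: ref 2 -> HIT, frames=[4,2,3] (faults so far: 3)
  step 6: ref 3 -> HIT, frames=[4,2,3] (faults so far: 3)
  step 7: ref 2 -> HIT, frames=[4,2,3] (faults so far: 3)
  step 8: ref 2 -> HIT, frames=[4,2,3] (faults so far: 3)
  step 9: ref 3 -> HIT, frames=[4,2,3] (faults so far: 3)
  step 10: ref 4 -> HIT, frames=[4,2,3] (faults so far: 3)
  step 11: ref 1 -> FAULT, evict 2, frames=[4,1,3] (faults so far: 4)
  step 12: ref 4 -> HIT, frames=[4,1,3] (faults so far: 4)
  step 13: ref 4 -> HIT, frames=[4,1,3] (faults so far: 4)
  step 14: ref 1 -> HIT, frames=[4,1,3] (faults so far: 4)
  LRU total faults: 4
--- Optimal ---
  step 0: ref 4 -> FAULT, frames=[4,-,-] (faults so far: 1)
  step 1: ref 4 -> HIT, frames=[4,-,-] (faults so far: 1)
  step 2: ref 4 -> HIT, frames=[4,-,-] (faults so far: 1)
  step 3: ref 2 -> FAULT, frames=[4,2,-] (faults so far: 2)
  step 4: ref 3 -> FAULT, frames=[4,2,3] (faults so far: 3)
  step 5: ref 2 -> HIT, frames=[4,2,3] (faults so far: 3)
  step 6: ref 3 -> HIT, frames=[4,2,3] (faults so far: 3)
  step 7: ref 2 -> HIT, frames=[4,2,3] (faults so far: 3)
  step 8: ref 2 -> HIT, frames=[4,2,3] (faults so far: 3)
  step 9: ref 3 -> HIT, frames=[4,2,3] (faults so far: 3)
  step 10: ref 4 -> HIT, frames=[4,2,3] (faults so far: 3)
  step 11: ref 1 -> FAULT, evict 2, frames=[4,1,3] (faults so far: 4)
  step 12: ref 4 -> HIT, frames=[4,1,3] (faults so far: 4)
  step 13: ref 4 -> HIT, frames=[4,1,3] (faults so far: 4)
  step 14: ref 1 -> HIT, frames=[4,1,3] (faults so far: 4)
  Optimal total faults: 4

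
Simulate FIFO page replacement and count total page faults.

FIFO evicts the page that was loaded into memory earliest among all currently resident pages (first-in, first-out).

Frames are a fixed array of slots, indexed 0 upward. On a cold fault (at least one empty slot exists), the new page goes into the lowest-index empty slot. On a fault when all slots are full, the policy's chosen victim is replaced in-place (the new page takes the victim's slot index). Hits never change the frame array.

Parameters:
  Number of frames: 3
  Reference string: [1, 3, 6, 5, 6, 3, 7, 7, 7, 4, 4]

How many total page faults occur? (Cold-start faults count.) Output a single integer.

Answer: 6

Derivation:
Step 0: ref 1 → FAULT, frames=[1,-,-]
Step 1: ref 3 → FAULT, frames=[1,3,-]
Step 2: ref 6 → FAULT, frames=[1,3,6]
Step 3: ref 5 → FAULT (evict 1), frames=[5,3,6]
Step 4: ref 6 → HIT, frames=[5,3,6]
Step 5: ref 3 → HIT, frames=[5,3,6]
Step 6: ref 7 → FAULT (evict 3), frames=[5,7,6]
Step 7: ref 7 → HIT, frames=[5,7,6]
Step 8: ref 7 → HIT, frames=[5,7,6]
Step 9: ref 4 → FAULT (evict 6), frames=[5,7,4]
Step 10: ref 4 → HIT, frames=[5,7,4]
Total faults: 6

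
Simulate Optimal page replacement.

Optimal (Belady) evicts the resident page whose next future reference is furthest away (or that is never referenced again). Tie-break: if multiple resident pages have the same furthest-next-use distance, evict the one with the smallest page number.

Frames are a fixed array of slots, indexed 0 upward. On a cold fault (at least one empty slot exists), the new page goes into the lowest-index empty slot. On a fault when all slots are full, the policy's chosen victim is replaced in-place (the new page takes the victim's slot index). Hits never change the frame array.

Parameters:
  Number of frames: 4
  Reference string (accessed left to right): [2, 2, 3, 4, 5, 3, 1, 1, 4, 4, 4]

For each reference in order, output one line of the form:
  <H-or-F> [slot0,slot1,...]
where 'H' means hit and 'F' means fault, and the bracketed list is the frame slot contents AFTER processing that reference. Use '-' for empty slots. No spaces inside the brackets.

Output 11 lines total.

F [2,-,-,-]
H [2,-,-,-]
F [2,3,-,-]
F [2,3,4,-]
F [2,3,4,5]
H [2,3,4,5]
F [1,3,4,5]
H [1,3,4,5]
H [1,3,4,5]
H [1,3,4,5]
H [1,3,4,5]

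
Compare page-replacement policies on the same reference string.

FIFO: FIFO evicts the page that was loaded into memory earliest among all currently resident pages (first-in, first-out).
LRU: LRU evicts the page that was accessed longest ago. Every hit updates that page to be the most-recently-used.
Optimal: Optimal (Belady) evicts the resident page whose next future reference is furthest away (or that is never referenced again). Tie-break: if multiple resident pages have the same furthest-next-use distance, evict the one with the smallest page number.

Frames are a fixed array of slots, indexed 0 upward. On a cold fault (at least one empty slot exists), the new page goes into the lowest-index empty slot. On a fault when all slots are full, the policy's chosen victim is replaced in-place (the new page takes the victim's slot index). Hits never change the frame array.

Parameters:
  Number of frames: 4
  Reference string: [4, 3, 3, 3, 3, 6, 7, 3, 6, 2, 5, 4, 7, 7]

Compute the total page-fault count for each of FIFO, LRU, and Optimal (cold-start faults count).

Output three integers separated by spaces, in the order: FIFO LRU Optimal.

--- FIFO ---
  step 0: ref 4 -> FAULT, frames=[4,-,-,-] (faults so far: 1)
  step 1: ref 3 -> FAULT, frames=[4,3,-,-] (faults so far: 2)
  step 2: ref 3 -> HIT, frames=[4,3,-,-] (faults so far: 2)
  step 3: ref 3 -> HIT, frames=[4,3,-,-] (faults so far: 2)
  step 4: ref 3 -> HIT, frames=[4,3,-,-] (faults so far: 2)
  step 5: ref 6 -> FAULT, frames=[4,3,6,-] (faults so far: 3)
  step 6: ref 7 -> FAULT, frames=[4,3,6,7] (faults so far: 4)
  step 7: ref 3 -> HIT, frames=[4,3,6,7] (faults so far: 4)
  step 8: ref 6 -> HIT, frames=[4,3,6,7] (faults so far: 4)
  step 9: ref 2 -> FAULT, evict 4, frames=[2,3,6,7] (faults so far: 5)
  step 10: ref 5 -> FAULT, evict 3, frames=[2,5,6,7] (faults so far: 6)
  step 11: ref 4 -> FAULT, evict 6, frames=[2,5,4,7] (faults so far: 7)
  step 12: ref 7 -> HIT, frames=[2,5,4,7] (faults so far: 7)
  step 13: ref 7 -> HIT, frames=[2,5,4,7] (faults so far: 7)
  FIFO total faults: 7
--- LRU ---
  step 0: ref 4 -> FAULT, frames=[4,-,-,-] (faults so far: 1)
  step 1: ref 3 -> FAULT, frames=[4,3,-,-] (faults so far: 2)
  step 2: ref 3 -> HIT, frames=[4,3,-,-] (faults so far: 2)
  step 3: ref 3 -> HIT, frames=[4,3,-,-] (faults so far: 2)
  step 4: ref 3 -> HIT, frames=[4,3,-,-] (faults so far: 2)
  step 5: ref 6 -> FAULT, frames=[4,3,6,-] (faults so far: 3)
  step 6: ref 7 -> FAULT, frames=[4,3,6,7] (faults so far: 4)
  step 7: ref 3 -> HIT, frames=[4,3,6,7] (faults so far: 4)
  step 8: ref 6 -> HIT, frames=[4,3,6,7] (faults so far: 4)
  step 9: ref 2 -> FAULT, evict 4, frames=[2,3,6,7] (faults so far: 5)
  step 10: ref 5 -> FAULT, evict 7, frames=[2,3,6,5] (faults so far: 6)
  step 11: ref 4 -> FAULT, evict 3, frames=[2,4,6,5] (faults so far: 7)
  step 12: ref 7 -> FAULT, evict 6, frames=[2,4,7,5] (faults so far: 8)
  step 13: ref 7 -> HIT, frames=[2,4,7,5] (faults so far: 8)
  LRU total faults: 8
--- Optimal ---
  step 0: ref 4 -> FAULT, frames=[4,-,-,-] (faults so far: 1)
  step 1: ref 3 -> FAULT, frames=[4,3,-,-] (faults so far: 2)
  step 2: ref 3 -> HIT, frames=[4,3,-,-] (faults so far: 2)
  step 3: ref 3 -> HIT, frames=[4,3,-,-] (faults so far: 2)
  step 4: ref 3 -> HIT, frames=[4,3,-,-] (faults so far: 2)
  step 5: ref 6 -> FAULT, frames=[4,3,6,-] (faults so far: 3)
  step 6: ref 7 -> FAULT, frames=[4,3,6,7] (faults so far: 4)
  step 7: ref 3 -> HIT, frames=[4,3,6,7] (faults so far: 4)
  step 8: ref 6 -> HIT, frames=[4,3,6,7] (faults so far: 4)
  step 9: ref 2 -> FAULT, evict 3, frames=[4,2,6,7] (faults so far: 5)
  step 10: ref 5 -> FAULT, evict 2, frames=[4,5,6,7] (faults so far: 6)
  step 11: ref 4 -> HIT, frames=[4,5,6,7] (faults so far: 6)
  step 12: ref 7 -> HIT, frames=[4,5,6,7] (faults so far: 6)
  step 13: ref 7 -> HIT, frames=[4,5,6,7] (faults so far: 6)
  Optimal total faults: 6

Answer: 7 8 6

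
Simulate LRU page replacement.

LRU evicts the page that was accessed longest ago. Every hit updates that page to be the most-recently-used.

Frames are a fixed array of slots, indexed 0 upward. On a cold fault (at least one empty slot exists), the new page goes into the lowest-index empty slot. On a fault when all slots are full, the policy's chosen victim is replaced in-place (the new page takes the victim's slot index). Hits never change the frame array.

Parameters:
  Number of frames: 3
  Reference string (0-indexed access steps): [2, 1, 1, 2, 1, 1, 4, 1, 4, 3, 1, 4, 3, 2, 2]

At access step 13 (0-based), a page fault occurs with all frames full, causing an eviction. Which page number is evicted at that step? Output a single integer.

Step 0: ref 2 -> FAULT, frames=[2,-,-]
Step 1: ref 1 -> FAULT, frames=[2,1,-]
Step 2: ref 1 -> HIT, frames=[2,1,-]
Step 3: ref 2 -> HIT, frames=[2,1,-]
Step 4: ref 1 -> HIT, frames=[2,1,-]
Step 5: ref 1 -> HIT, frames=[2,1,-]
Step 6: ref 4 -> FAULT, frames=[2,1,4]
Step 7: ref 1 -> HIT, frames=[2,1,4]
Step 8: ref 4 -> HIT, frames=[2,1,4]
Step 9: ref 3 -> FAULT, evict 2, frames=[3,1,4]
Step 10: ref 1 -> HIT, frames=[3,1,4]
Step 11: ref 4 -> HIT, frames=[3,1,4]
Step 12: ref 3 -> HIT, frames=[3,1,4]
Step 13: ref 2 -> FAULT, evict 1, frames=[3,2,4]
At step 13: evicted page 1

Answer: 1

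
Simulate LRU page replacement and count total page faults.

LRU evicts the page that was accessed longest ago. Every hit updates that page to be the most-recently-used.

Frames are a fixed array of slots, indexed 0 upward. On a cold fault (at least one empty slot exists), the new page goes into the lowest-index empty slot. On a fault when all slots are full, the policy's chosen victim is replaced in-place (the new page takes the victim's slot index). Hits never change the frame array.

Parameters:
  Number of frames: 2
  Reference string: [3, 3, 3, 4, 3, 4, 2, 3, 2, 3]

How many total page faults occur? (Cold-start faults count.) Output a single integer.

Answer: 4

Derivation:
Step 0: ref 3 → FAULT, frames=[3,-]
Step 1: ref 3 → HIT, frames=[3,-]
Step 2: ref 3 → HIT, frames=[3,-]
Step 3: ref 4 → FAULT, frames=[3,4]
Step 4: ref 3 → HIT, frames=[3,4]
Step 5: ref 4 → HIT, frames=[3,4]
Step 6: ref 2 → FAULT (evict 3), frames=[2,4]
Step 7: ref 3 → FAULT (evict 4), frames=[2,3]
Step 8: ref 2 → HIT, frames=[2,3]
Step 9: ref 3 → HIT, frames=[2,3]
Total faults: 4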